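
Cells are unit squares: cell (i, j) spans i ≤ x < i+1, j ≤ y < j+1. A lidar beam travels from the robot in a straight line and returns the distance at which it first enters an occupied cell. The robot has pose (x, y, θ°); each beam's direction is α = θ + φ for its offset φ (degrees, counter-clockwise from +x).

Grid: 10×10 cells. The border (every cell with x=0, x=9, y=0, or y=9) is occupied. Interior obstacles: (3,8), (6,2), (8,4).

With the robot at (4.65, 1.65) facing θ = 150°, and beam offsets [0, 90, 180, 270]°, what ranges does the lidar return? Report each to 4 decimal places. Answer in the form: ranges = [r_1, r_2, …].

ranges = [4.2147, 0.7506, 1.3000, 8.4870]

beam 1: φ=0°, α=150°
  direction (-0.8660, 0.5000); cell (4,1); t to first gridline: x 0.7506, y 0.7000 (then +1.1547 / +2.0000)
    (4,2) via y @ 0.7000
    (3,2) via x @ 0.7506
    (2,2) via x @ 1.9053
    (2,3) via y @ 2.7000
    (1,3) via x @ 3.0600
    (0,3) via x @ 4.2147  # hit
  → r_1 = 4.2147
beam 2: φ=90°, α=240°
  direction (-0.5000, -0.8660); cell (4,1); t to first gridline: x 1.3000, y 0.7506 (then +2.0000 / +1.1547)
    (4,0) via y @ 0.7506  # hit
  → r_2 = 0.7506
beam 3: φ=180°, α=330°
  direction (0.8660, -0.5000); cell (4,1); t to first gridline: x 0.4041, y 1.3000 (then +1.1547 / +2.0000)
    (5,1) via x @ 0.4041
    (5,0) via y @ 1.3000  # hit
  → r_3 = 1.3000
beam 4: φ=270°, α=60°
  direction (0.5000, 0.8660); cell (4,1); t to first gridline: x 0.7000, y 0.4041 (then +2.0000 / +1.1547)
    (4,2) via y @ 0.4041
    (5,2) via x @ 0.7000
    (5,3) via y @ 1.5588
    (6,3) via x @ 2.7000
    (6,4) via y @ 2.7135
    (6,5) via y @ 3.8682
    (7,5) via x @ 4.7000
    (7,6) via y @ 5.0229
    (7,7) via y @ 6.1776
    (8,7) via x @ 6.7000
    (8,8) via y @ 7.3323
    (8,9) via y @ 8.4870  # hit
  → r_4 = 8.4870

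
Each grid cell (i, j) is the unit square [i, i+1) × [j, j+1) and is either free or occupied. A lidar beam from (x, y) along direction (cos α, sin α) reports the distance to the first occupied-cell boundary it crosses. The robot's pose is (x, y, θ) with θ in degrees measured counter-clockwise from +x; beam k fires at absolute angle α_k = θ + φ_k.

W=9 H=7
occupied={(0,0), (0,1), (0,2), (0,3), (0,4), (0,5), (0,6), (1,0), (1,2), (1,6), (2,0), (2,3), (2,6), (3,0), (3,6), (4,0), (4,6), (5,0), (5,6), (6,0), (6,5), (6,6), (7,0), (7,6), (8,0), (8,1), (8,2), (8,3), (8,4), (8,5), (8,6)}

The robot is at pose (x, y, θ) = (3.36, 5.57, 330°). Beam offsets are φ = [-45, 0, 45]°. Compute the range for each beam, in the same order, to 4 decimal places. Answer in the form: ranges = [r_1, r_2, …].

ranges = [4.7312, 5.3578, 1.6614]

beam 1: φ=-45°, α=285°
  direction (0.2588, -0.9659); cell (3,5); t to first gridline: x 2.4728, y 0.5901 (then +3.8637 / +1.0353)
    (3,4) via y @ 0.5901
    (3,3) via y @ 1.6254
    (4,3) via x @ 2.4728
    (4,2) via y @ 2.6607
    (4,1) via y @ 3.6959
    (4,0) via y @ 4.7312  # hit
  → r_1 = 4.7312
beam 2: φ=0°, α=330°
  direction (0.8660, -0.5000); cell (3,5); t to first gridline: x 0.7390, y 1.1400 (then +1.1547 / +2.0000)
    (4,5) via x @ 0.7390
    (4,4) via y @ 1.1400
    (5,4) via x @ 1.8937
    (6,4) via x @ 3.0484
    (6,3) via y @ 3.1400
    (7,3) via x @ 4.2031
    (7,2) via y @ 5.1400
    (8,2) via x @ 5.3578  # hit
  → r_2 = 5.3578
beam 3: φ=45°, α=15°
  direction (0.9659, 0.2588); cell (3,5); t to first gridline: x 0.6626, y 1.6614 (then +1.0353 / +3.8637)
    (4,5) via x @ 0.6626
    (4,6) via y @ 1.6614  # hit
  → r_3 = 1.6614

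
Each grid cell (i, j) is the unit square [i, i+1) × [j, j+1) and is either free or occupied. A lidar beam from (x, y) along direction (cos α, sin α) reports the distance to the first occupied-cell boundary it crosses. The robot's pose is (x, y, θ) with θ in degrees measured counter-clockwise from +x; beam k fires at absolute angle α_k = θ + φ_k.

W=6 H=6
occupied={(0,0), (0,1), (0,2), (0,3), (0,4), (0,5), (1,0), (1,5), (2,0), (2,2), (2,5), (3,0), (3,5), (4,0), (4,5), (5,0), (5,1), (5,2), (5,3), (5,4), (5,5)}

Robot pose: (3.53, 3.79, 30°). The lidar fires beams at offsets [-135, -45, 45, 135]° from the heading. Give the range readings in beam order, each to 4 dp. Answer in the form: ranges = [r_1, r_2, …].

ranges = [2.8884, 1.5219, 1.2527, 2.6192]

beam 1: φ=-135°, α=255°
  cosα=-0.2588 sinα=-0.9659 | (3,3) | tMaxX 2.0478 tMaxY 0.8179 | tΔX 3.8637 tΔY 1.0353
    t=0.8179 [y] (3,2)
    t=1.8531 [y] (3,1)
    t=2.0478 [x] (2,1)
    t=2.8884 [y] (2,0) — stop
  → r_1 = 2.8884
beam 2: φ=-45°, α=345°
  cosα=0.9659 sinα=-0.2588 | (3,3) | tMaxX 0.4866 tMaxY 3.0523 | tΔX 1.0353 tΔY 3.8637
    t=0.4866 [x] (4,3)
    t=1.5219 [x] (5,3) — stop
  → r_2 = 1.5219
beam 3: φ=45°, α=75°
  cosα=0.2588 sinα=0.9659 | (3,3) | tMaxX 1.8159 tMaxY 0.2174 | tΔX 3.8637 tΔY 1.0353
    t=0.2174 [y] (3,4)
    t=1.2527 [y] (3,5) — stop
  → r_3 = 1.2527
beam 4: φ=135°, α=165°
  cosα=-0.9659 sinα=0.2588 | (3,3) | tMaxX 0.5487 tMaxY 0.8114 | tΔX 1.0353 tΔY 3.8637
    t=0.5487 [x] (2,3)
    t=0.8114 [y] (2,4)
    t=1.5840 [x] (1,4)
    t=2.6192 [x] (0,4) — stop
  → r_4 = 2.6192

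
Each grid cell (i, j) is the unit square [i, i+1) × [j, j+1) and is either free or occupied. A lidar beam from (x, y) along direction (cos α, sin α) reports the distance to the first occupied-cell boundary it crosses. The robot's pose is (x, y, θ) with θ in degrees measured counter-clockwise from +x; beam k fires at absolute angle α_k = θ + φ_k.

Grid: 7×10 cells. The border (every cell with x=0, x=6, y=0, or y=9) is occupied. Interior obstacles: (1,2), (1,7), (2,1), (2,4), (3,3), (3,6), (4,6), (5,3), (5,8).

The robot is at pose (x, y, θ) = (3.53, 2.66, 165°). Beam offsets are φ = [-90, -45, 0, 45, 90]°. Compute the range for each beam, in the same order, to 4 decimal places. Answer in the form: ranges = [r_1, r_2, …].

beam 1: φ=-90°, α=75°
  dir = (cos 75°, sin 75°) = (0.2588, 0.9659); from cell (3,2)
  next x-line at t=1.8159, next y-line at t=0.3520; Δt_x=3.8637, Δt_y=1.0353
    y: enter (3,3) at t=0.3520 ← occupied
  → r_1 = 0.3520
beam 2: φ=-45°, α=120°
  dir = (cos 120°, sin 120°) = (-0.5000, 0.8660); from cell (3,2)
  next x-line at t=1.0600, next y-line at t=0.3926; Δt_x=2.0000, Δt_y=1.1547
    y: enter (3,3) at t=0.3926 ← occupied
  → r_2 = 0.3926
beam 3: φ=0°, α=165°
  dir = (cos 165°, sin 165°) = (-0.9659, 0.2588); from cell (3,2)
  next x-line at t=0.5487, next y-line at t=1.3137; Δt_x=1.0353, Δt_y=3.8637
    x: enter (2,2) at t=0.5487
    y: enter (2,3) at t=1.3137
    x: enter (1,3) at t=1.5840
    x: enter (0,3) at t=2.6192 ← occupied
  → r_3 = 2.6192
beam 4: φ=45°, α=210°
  dir = (cos 210°, sin 210°) = (-0.8660, -0.5000); from cell (3,2)
  next x-line at t=0.6120, next y-line at t=1.3200; Δt_x=1.1547, Δt_y=2.0000
    x: enter (2,2) at t=0.6120
    y: enter (2,1) at t=1.3200 ← occupied
  → r_4 = 1.3200
beam 5: φ=90°, α=255°
  dir = (cos 255°, sin 255°) = (-0.2588, -0.9659); from cell (3,2)
  next x-line at t=2.0478, next y-line at t=0.6833; Δt_x=3.8637, Δt_y=1.0353
    y: enter (3,1) at t=0.6833
    y: enter (3,0) at t=1.7186 ← occupied
  → r_5 = 1.7186

ranges = [0.3520, 0.3926, 2.6192, 1.3200, 1.7186]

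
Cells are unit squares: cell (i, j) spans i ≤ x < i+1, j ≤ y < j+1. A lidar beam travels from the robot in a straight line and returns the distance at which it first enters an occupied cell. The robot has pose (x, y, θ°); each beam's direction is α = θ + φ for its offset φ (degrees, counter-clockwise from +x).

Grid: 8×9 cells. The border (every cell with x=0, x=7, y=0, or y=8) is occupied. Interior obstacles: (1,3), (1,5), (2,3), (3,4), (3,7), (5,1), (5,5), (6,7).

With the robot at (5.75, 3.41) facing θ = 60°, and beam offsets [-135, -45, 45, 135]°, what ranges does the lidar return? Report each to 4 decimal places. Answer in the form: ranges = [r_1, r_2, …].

beam 1: φ=-135°, α=285°
  cosα=0.2588 sinα=-0.9659 | (5,3) | tMaxX 0.9659 tMaxY 0.4245 | tΔX 3.8637 tΔY 1.0353
    t=0.4245 [y] (5,2)
    t=0.9659 [x] (6,2)
    t=1.4597 [y] (6,1)
    t=2.4950 [y] (6,0) — stop
  → r_1 = 2.4950
beam 2: φ=-45°, α=15°
  cosα=0.9659 sinα=0.2588 | (5,3) | tMaxX 0.2588 tMaxY 2.2796 | tΔX 1.0353 tΔY 3.8637
    t=0.2588 [x] (6,3)
    t=1.2941 [x] (7,3) — stop
  → r_2 = 1.2941
beam 3: φ=45°, α=105°
  cosα=-0.2588 sinα=0.9659 | (5,3) | tMaxX 2.8978 tMaxY 0.6108 | tΔX 3.8637 tΔY 1.0353
    t=0.6108 [y] (5,4)
    t=1.6461 [y] (5,5) — stop
  → r_3 = 1.6461
beam 4: φ=135°, α=195°
  cosα=-0.9659 sinα=-0.2588 | (5,3) | tMaxX 0.7765 tMaxY 1.5841 | tΔX 1.0353 tΔY 3.8637
    t=0.7765 [x] (4,3)
    t=1.5841 [y] (4,2)
    t=1.8117 [x] (3,2)
    t=2.8470 [x] (2,2)
    t=3.8823 [x] (1,2)
    t=4.9176 [x] (0,2) — stop
  → r_4 = 4.9176

ranges = [2.4950, 1.2941, 1.6461, 4.9176]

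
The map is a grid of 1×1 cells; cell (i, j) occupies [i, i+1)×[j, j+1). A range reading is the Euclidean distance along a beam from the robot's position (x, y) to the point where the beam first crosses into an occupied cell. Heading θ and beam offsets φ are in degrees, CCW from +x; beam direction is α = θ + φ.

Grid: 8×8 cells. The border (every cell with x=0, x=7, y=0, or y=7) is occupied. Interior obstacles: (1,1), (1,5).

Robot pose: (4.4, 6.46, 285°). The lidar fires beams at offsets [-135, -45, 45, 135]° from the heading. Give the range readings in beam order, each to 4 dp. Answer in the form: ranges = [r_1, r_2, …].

ranges = [1.0800, 5.1500, 3.0022, 0.6235]

beam 1: φ=-135°, α=150°
  dir = (cos 150°, sin 150°) = (-0.8660, 0.5000); from cell (4,6)
  next x-line at t=0.4619, next y-line at t=1.0800; Δt_x=1.1547, Δt_y=2.0000
    x: enter (3,6) at t=0.4619
    y: enter (3,7) at t=1.0800 ← occupied
  → r_1 = 1.0800
beam 2: φ=-45°, α=240°
  dir = (cos 240°, sin 240°) = (-0.5000, -0.8660); from cell (4,6)
  next x-line at t=0.8000, next y-line at t=0.5312; Δt_x=2.0000, Δt_y=1.1547
    y: enter (4,5) at t=0.5312
    x: enter (3,5) at t=0.8000
    y: enter (3,4) at t=1.6859
    x: enter (2,4) at t=2.8000
    y: enter (2,3) at t=2.8406
    y: enter (2,2) at t=3.9953
    x: enter (1,2) at t=4.8000
    y: enter (1,1) at t=5.1500 ← occupied
  → r_2 = 5.1500
beam 3: φ=45°, α=330°
  dir = (cos 330°, sin 330°) = (0.8660, -0.5000); from cell (4,6)
  next x-line at t=0.6928, next y-line at t=0.9200; Δt_x=1.1547, Δt_y=2.0000
    x: enter (5,6) at t=0.6928
    y: enter (5,5) at t=0.9200
    x: enter (6,5) at t=1.8475
    y: enter (6,4) at t=2.9200
    x: enter (7,4) at t=3.0022 ← occupied
  → r_3 = 3.0022
beam 4: φ=135°, α=60°
  dir = (cos 60°, sin 60°) = (0.5000, 0.8660); from cell (4,6)
  next x-line at t=1.2000, next y-line at t=0.6235; Δt_x=2.0000, Δt_y=1.1547
    y: enter (4,7) at t=0.6235 ← occupied
  → r_4 = 0.6235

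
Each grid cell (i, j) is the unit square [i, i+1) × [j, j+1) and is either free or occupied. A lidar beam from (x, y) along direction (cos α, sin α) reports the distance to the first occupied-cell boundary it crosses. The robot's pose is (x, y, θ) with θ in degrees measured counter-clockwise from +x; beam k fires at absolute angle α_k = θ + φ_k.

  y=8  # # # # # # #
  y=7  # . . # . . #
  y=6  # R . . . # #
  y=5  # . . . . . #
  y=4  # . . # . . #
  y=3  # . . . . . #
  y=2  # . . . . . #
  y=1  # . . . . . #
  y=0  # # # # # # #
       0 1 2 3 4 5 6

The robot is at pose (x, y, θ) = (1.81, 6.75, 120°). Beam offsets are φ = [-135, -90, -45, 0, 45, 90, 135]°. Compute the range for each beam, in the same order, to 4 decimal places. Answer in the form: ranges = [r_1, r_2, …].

ranges = [4.3378, 1.3741, 1.2941, 1.4434, 0.8386, 0.9353, 3.1296]

beam 1: φ=-135°, α=345°
  direction (0.9659, -0.2588); cell (1,6); t to first gridline: x 0.1967, y 2.8978 (then +1.0353 / +3.8637)
    (2,6) via x @ 0.1967
    (3,6) via x @ 1.2320
    (4,6) via x @ 2.2673
    (4,5) via y @ 2.8978
    (5,5) via x @ 3.3025
    (6,5) via x @ 4.3378  # hit
  → r_1 = 4.3378
beam 2: φ=-90°, α=30°
  direction (0.8660, 0.5000); cell (1,6); t to first gridline: x 0.2194, y 0.5000 (then +1.1547 / +2.0000)
    (2,6) via x @ 0.2194
    (2,7) via y @ 0.5000
    (3,7) via x @ 1.3741  # hit
  → r_2 = 1.3741
beam 3: φ=-45°, α=75°
  direction (0.2588, 0.9659); cell (1,6); t to first gridline: x 0.7341, y 0.2588 (then +3.8637 / +1.0353)
    (1,7) via y @ 0.2588
    (2,7) via x @ 0.7341
    (2,8) via y @ 1.2941  # hit
  → r_3 = 1.2941
beam 4: φ=0°, α=120°
  direction (-0.5000, 0.8660); cell (1,6); t to first gridline: x 1.6200, y 0.2887 (then +2.0000 / +1.1547)
    (1,7) via y @ 0.2887
    (1,8) via y @ 1.4434  # hit
  → r_4 = 1.4434
beam 5: φ=45°, α=165°
  direction (-0.9659, 0.2588); cell (1,6); t to first gridline: x 0.8386, y 0.9659 (then +1.0353 / +3.8637)
    (0,6) via x @ 0.8386  # hit
  → r_5 = 0.8386
beam 6: φ=90°, α=210°
  direction (-0.8660, -0.5000); cell (1,6); t to first gridline: x 0.9353, y 1.5000 (then +1.1547 / +2.0000)
    (0,6) via x @ 0.9353  # hit
  → r_6 = 0.9353
beam 7: φ=135°, α=255°
  direction (-0.2588, -0.9659); cell (1,6); t to first gridline: x 3.1296, y 0.7765 (then +3.8637 / +1.0353)
    (1,5) via y @ 0.7765
    (1,4) via y @ 1.8117
    (1,3) via y @ 2.8470
    (0,3) via x @ 3.1296  # hit
  → r_7 = 3.1296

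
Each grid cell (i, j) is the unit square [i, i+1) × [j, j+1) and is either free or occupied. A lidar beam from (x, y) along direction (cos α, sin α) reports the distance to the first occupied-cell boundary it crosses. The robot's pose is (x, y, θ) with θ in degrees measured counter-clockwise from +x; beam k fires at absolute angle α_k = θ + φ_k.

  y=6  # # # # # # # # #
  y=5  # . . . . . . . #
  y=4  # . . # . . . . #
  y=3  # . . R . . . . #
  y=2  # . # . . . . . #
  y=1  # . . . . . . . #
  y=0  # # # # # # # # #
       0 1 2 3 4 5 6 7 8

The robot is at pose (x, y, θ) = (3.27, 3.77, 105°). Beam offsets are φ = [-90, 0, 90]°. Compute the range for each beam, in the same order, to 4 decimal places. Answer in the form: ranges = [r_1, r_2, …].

beam 1: φ=-90°, α=15°
  dir = (cos 15°, sin 15°) = (0.9659, 0.2588); from cell (3,3)
  next x-line at t=0.7558, next y-line at t=0.8887; Δt_x=1.0353, Δt_y=3.8637
    x: enter (4,3) at t=0.7558
    y: enter (4,4) at t=0.8887
    x: enter (5,4) at t=1.7910
    x: enter (6,4) at t=2.8263
    x: enter (7,4) at t=3.8616
    y: enter (7,5) at t=4.7524
    x: enter (8,5) at t=4.8969 ← occupied
  → r_1 = 4.8969
beam 2: φ=0°, α=105°
  dir = (cos 105°, sin 105°) = (-0.2588, 0.9659); from cell (3,3)
  next x-line at t=1.0432, next y-line at t=0.2381; Δt_x=3.8637, Δt_y=1.0353
    y: enter (3,4) at t=0.2381 ← occupied
  → r_2 = 0.2381
beam 3: φ=90°, α=195°
  dir = (cos 195°, sin 195°) = (-0.9659, -0.2588); from cell (3,3)
  next x-line at t=0.2795, next y-line at t=2.9751; Δt_x=1.0353, Δt_y=3.8637
    x: enter (2,3) at t=0.2795
    x: enter (1,3) at t=1.3148
    x: enter (0,3) at t=2.3501 ← occupied
  → r_3 = 2.3501

ranges = [4.8969, 0.2381, 2.3501]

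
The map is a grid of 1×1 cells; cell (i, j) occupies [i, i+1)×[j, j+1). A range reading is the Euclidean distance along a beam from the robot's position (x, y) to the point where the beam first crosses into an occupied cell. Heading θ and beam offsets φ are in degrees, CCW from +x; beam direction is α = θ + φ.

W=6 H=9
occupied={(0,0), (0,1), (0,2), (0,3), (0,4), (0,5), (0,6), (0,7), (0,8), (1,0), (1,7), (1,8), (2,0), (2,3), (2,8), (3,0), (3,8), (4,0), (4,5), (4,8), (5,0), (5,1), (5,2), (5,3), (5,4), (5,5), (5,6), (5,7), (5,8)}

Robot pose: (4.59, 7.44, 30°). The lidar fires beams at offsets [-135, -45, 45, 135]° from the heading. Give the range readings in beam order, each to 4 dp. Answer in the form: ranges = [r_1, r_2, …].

beam 1: φ=-135°, α=255°
  d=(-0.2588,-0.9659)  start (4,7)  tX=2.2796 tY=0.4555  stride 1/|dx|=3.8637 1/|dy|=1.0353
    cross y-line → (4,6), t=0.4555
    cross y-line → (4,5), t=1.4908 (wall)
  → r_1 = 1.4908
beam 2: φ=-45°, α=345°
  d=(0.9659,-0.2588)  start (4,7)  tX=0.4245 tY=1.7000  stride 1/|dx|=1.0353 1/|dy|=3.8637
    cross x-line → (5,7), t=0.4245 (wall)
  → r_2 = 0.4245
beam 3: φ=45°, α=75°
  d=(0.2588,0.9659)  start (4,7)  tX=1.5841 tY=0.5798  stride 1/|dx|=3.8637 1/|dy|=1.0353
    cross y-line → (4,8), t=0.5798 (wall)
  → r_3 = 0.5798
beam 4: φ=135°, α=165°
  d=(-0.9659,0.2588)  start (4,7)  tX=0.6108 tY=2.1637  stride 1/|dx|=1.0353 1/|dy|=3.8637
    cross x-line → (3,7), t=0.6108
    cross x-line → (2,7), t=1.6461
    cross y-line → (2,8), t=2.1637 (wall)
  → r_4 = 2.1637

ranges = [1.4908, 0.4245, 0.5798, 2.1637]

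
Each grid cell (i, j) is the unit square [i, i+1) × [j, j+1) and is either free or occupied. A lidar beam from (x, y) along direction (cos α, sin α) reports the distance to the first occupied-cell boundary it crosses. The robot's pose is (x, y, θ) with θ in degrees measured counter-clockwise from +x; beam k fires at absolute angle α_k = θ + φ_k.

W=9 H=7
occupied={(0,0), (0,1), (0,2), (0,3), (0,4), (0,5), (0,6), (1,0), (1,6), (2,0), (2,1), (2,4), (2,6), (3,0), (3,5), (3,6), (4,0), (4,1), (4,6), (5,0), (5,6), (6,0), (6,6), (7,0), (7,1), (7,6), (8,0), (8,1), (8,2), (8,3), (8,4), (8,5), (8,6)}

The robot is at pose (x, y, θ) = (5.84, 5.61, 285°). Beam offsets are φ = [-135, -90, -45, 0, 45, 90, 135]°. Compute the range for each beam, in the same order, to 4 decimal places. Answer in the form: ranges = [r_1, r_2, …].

ranges = [0.7800, 1.9049, 5.3232, 4.4819, 2.4942, 1.5068, 0.4503]

beam 1: φ=-135°, α=150°
  direction (-0.8660, 0.5000); cell (5,5); t to first gridline: x 0.9699, y 0.7800 (then +1.1547 / +2.0000)
    (5,6) via y @ 0.7800  # hit
  → r_1 = 0.7800
beam 2: φ=-90°, α=195°
  direction (-0.9659, -0.2588); cell (5,5); t to first gridline: x 0.8696, y 2.3569 (then +1.0353 / +3.8637)
    (4,5) via x @ 0.8696
    (3,5) via x @ 1.9049  # hit
  → r_2 = 1.9049
beam 3: φ=-45°, α=240°
  direction (-0.5000, -0.8660); cell (5,5); t to first gridline: x 1.6800, y 0.7044 (then +2.0000 / +1.1547)
    (5,4) via y @ 0.7044
    (4,4) via x @ 1.6800
    (4,3) via y @ 1.8591
    (4,2) via y @ 3.0138
    (3,2) via x @ 3.6800
    (3,1) via y @ 4.1685
    (3,0) via y @ 5.3232  # hit
  → r_3 = 5.3232
beam 4: φ=0°, α=285°
  direction (0.2588, -0.9659); cell (5,5); t to first gridline: x 0.6182, y 0.6315 (then +3.8637 / +1.0353)
    (6,5) via x @ 0.6182
    (6,4) via y @ 0.6315
    (6,3) via y @ 1.6668
    (6,2) via y @ 2.7021
    (6,1) via y @ 3.7373
    (7,1) via x @ 4.4819  # hit
  → r_4 = 4.4819
beam 5: φ=45°, α=330°
  direction (0.8660, -0.5000); cell (5,5); t to first gridline: x 0.1848, y 1.2200 (then +1.1547 / +2.0000)
    (6,5) via x @ 0.1848
    (6,4) via y @ 1.2200
    (7,4) via x @ 1.3395
    (8,4) via x @ 2.4942  # hit
  → r_5 = 2.4942
beam 6: φ=90°, α=15°
  direction (0.9659, 0.2588); cell (5,5); t to first gridline: x 0.1656, y 1.5068 (then +1.0353 / +3.8637)
    (6,5) via x @ 0.1656
    (7,5) via x @ 1.2009
    (7,6) via y @ 1.5068  # hit
  → r_6 = 1.5068
beam 7: φ=135°, α=60°
  direction (0.5000, 0.8660); cell (5,5); t to first gridline: x 0.3200, y 0.4503 (then +2.0000 / +1.1547)
    (6,5) via x @ 0.3200
    (6,6) via y @ 0.4503  # hit
  → r_7 = 0.4503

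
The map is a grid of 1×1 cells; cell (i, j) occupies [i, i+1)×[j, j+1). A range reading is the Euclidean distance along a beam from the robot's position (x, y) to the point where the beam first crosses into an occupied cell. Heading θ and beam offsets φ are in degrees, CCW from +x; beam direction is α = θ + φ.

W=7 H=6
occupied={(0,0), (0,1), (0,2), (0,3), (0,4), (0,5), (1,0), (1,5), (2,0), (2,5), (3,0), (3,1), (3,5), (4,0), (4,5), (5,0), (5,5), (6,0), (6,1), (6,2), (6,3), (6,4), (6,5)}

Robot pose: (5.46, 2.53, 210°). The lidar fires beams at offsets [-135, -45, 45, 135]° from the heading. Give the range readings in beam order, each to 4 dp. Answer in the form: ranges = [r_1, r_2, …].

ranges = [2.0864, 4.6173, 1.5840, 0.5590]

beam 1: φ=-135°, α=75°
  cosα=0.2588 sinα=0.9659 | (5,2) | tMaxX 2.0864 tMaxY 0.4866 | tΔX 3.8637 tΔY 1.0353
    t=0.4866 [y] (5,3)
    t=1.5219 [y] (5,4)
    t=2.0864 [x] (6,4) — stop
  → r_1 = 2.0864
beam 2: φ=-45°, α=165°
  cosα=-0.9659 sinα=0.2588 | (5,2) | tMaxX 0.4762 tMaxY 1.8159 | tΔX 1.0353 tΔY 3.8637
    t=0.4762 [x] (4,2)
    t=1.5115 [x] (3,2)
    t=1.8159 [y] (3,3)
    t=2.5468 [x] (2,3)
    t=3.5821 [x] (1,3)
    t=4.6173 [x] (0,3) — stop
  → r_2 = 4.6173
beam 3: φ=45°, α=255°
  cosα=-0.2588 sinα=-0.9659 | (5,2) | tMaxX 1.7773 tMaxY 0.5487 | tΔX 3.8637 tΔY 1.0353
    t=0.5487 [y] (5,1)
    t=1.5840 [y] (5,0) — stop
  → r_3 = 1.5840
beam 4: φ=135°, α=345°
  cosα=0.9659 sinα=-0.2588 | (5,2) | tMaxX 0.5590 tMaxY 2.0478 | tΔX 1.0353 tΔY 3.8637
    t=0.5590 [x] (6,2) — stop
  → r_4 = 0.5590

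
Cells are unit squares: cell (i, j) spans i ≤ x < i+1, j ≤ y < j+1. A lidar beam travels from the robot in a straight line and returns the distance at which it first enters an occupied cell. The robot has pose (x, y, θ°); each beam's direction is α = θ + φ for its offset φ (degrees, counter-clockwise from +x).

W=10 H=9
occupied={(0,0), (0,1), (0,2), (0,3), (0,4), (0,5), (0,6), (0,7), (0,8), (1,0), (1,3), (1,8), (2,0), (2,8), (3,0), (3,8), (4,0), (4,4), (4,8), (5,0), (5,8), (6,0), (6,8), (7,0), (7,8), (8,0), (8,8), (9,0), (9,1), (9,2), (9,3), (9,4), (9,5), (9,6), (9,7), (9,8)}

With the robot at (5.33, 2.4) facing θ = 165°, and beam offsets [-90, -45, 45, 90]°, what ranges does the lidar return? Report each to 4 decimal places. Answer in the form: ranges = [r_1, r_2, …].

ranges = [5.7975, 1.8475, 2.8000, 1.4494]

beam 1: φ=-90°, α=75°
  dir = (cos 75°, sin 75°) = (0.2588, 0.9659); from cell (5,2)
  next x-line at t=2.5887, next y-line at t=0.6212; Δt_x=3.8637, Δt_y=1.0353
    y: enter (5,3) at t=0.6212
    y: enter (5,4) at t=1.6564
    x: enter (6,4) at t=2.5887
    y: enter (6,5) at t=2.6917
    y: enter (6,6) at t=3.7270
    y: enter (6,7) at t=4.7623
    y: enter (6,8) at t=5.7975 ← occupied
  → r_1 = 5.7975
beam 2: φ=-45°, α=120°
  dir = (cos 120°, sin 120°) = (-0.5000, 0.8660); from cell (5,2)
  next x-line at t=0.6600, next y-line at t=0.6928; Δt_x=2.0000, Δt_y=1.1547
    x: enter (4,2) at t=0.6600
    y: enter (4,3) at t=0.6928
    y: enter (4,4) at t=1.8475 ← occupied
  → r_2 = 1.8475
beam 3: φ=45°, α=210°
  dir = (cos 210°, sin 210°) = (-0.8660, -0.5000); from cell (5,2)
  next x-line at t=0.3811, next y-line at t=0.8000; Δt_x=1.1547, Δt_y=2.0000
    x: enter (4,2) at t=0.3811
    y: enter (4,1) at t=0.8000
    x: enter (3,1) at t=1.5358
    x: enter (2,1) at t=2.6905
    y: enter (2,0) at t=2.8000 ← occupied
  → r_3 = 2.8000
beam 4: φ=90°, α=255°
  dir = (cos 255°, sin 255°) = (-0.2588, -0.9659); from cell (5,2)
  next x-line at t=1.2750, next y-line at t=0.4141; Δt_x=3.8637, Δt_y=1.0353
    y: enter (5,1) at t=0.4141
    x: enter (4,1) at t=1.2750
    y: enter (4,0) at t=1.4494 ← occupied
  → r_4 = 1.4494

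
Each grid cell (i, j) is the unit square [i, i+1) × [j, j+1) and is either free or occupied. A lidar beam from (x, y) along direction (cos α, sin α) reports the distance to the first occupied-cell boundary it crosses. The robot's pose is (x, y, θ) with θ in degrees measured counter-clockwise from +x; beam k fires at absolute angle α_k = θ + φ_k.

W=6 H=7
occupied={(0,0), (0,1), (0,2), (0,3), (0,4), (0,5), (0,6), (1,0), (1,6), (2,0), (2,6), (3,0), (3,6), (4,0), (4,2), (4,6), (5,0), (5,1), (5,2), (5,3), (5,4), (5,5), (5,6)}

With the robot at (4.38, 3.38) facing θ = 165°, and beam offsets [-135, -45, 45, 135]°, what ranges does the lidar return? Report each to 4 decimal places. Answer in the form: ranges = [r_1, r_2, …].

beam 1: φ=-135°, α=30°
  direction (0.8660, 0.5000); cell (4,3); t to first gridline: x 0.7159, y 1.2400 (then +1.1547 / +2.0000)
    (5,3) via x @ 0.7159  # hit
  → r_1 = 0.7159
beam 2: φ=-45°, α=120°
  direction (-0.5000, 0.8660); cell (4,3); t to first gridline: x 0.7600, y 0.7159 (then +2.0000 / +1.1547)
    (4,4) via y @ 0.7159
    (3,4) via x @ 0.7600
    (3,5) via y @ 1.8706
    (2,5) via x @ 2.7600
    (2,6) via y @ 3.0253  # hit
  → r_2 = 3.0253
beam 3: φ=45°, α=210°
  direction (-0.8660, -0.5000); cell (4,3); t to first gridline: x 0.4388, y 0.7600 (then +1.1547 / +2.0000)
    (3,3) via x @ 0.4388
    (3,2) via y @ 0.7600
    (2,2) via x @ 1.5935
    (1,2) via x @ 2.7482
    (1,1) via y @ 2.7600
    (0,1) via x @ 3.9029  # hit
  → r_3 = 3.9029
beam 4: φ=135°, α=300°
  direction (0.5000, -0.8660); cell (4,3); t to first gridline: x 1.2400, y 0.4388 (then +2.0000 / +1.1547)
    (4,2) via y @ 0.4388  # hit
  → r_4 = 0.4388

ranges = [0.7159, 3.0253, 3.9029, 0.4388]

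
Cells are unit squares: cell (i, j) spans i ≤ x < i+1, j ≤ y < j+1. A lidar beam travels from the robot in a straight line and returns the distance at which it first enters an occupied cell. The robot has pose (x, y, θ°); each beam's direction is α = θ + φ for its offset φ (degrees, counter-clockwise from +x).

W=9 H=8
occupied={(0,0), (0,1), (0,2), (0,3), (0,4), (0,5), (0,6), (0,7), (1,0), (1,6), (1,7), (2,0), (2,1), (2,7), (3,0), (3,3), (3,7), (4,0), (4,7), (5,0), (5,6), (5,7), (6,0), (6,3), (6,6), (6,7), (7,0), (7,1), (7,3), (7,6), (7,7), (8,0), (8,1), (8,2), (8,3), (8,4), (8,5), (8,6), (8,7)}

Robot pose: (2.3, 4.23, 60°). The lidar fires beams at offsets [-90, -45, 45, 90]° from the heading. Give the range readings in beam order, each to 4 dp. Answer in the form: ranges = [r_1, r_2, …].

ranges = [0.8083, 5.9011, 1.8324, 1.5011]

beam 1: φ=-90°, α=330°
  cosα=0.8660 sinα=-0.5000 | (2,4) | tMaxX 0.8083 tMaxY 0.4600 | tΔX 1.1547 tΔY 2.0000
    t=0.4600 [y] (2,3)
    t=0.8083 [x] (3,3) — stop
  → r_1 = 0.8083
beam 2: φ=-45°, α=15°
  cosα=0.9659 sinα=0.2588 | (2,4) | tMaxX 0.7247 tMaxY 2.9751 | tΔX 1.0353 tΔY 3.8637
    t=0.7247 [x] (3,4)
    t=1.7600 [x] (4,4)
    t=2.7952 [x] (5,4)
    t=2.9751 [y] (5,5)
    t=3.8305 [x] (6,5)
    t=4.8658 [x] (7,5)
    t=5.9011 [x] (8,5) — stop
  → r_2 = 5.9011
beam 3: φ=45°, α=105°
  cosα=-0.2588 sinα=0.9659 | (2,4) | tMaxX 1.1591 tMaxY 0.7972 | tΔX 3.8637 tΔY 1.0353
    t=0.7972 [y] (2,5)
    t=1.1591 [x] (1,5)
    t=1.8324 [y] (1,6) — stop
  → r_3 = 1.8324
beam 4: φ=90°, α=150°
  cosα=-0.8660 sinα=0.5000 | (2,4) | tMaxX 0.3464 tMaxY 1.5400 | tΔX 1.1547 tΔY 2.0000
    t=0.3464 [x] (1,4)
    t=1.5011 [x] (0,4) — stop
  → r_4 = 1.5011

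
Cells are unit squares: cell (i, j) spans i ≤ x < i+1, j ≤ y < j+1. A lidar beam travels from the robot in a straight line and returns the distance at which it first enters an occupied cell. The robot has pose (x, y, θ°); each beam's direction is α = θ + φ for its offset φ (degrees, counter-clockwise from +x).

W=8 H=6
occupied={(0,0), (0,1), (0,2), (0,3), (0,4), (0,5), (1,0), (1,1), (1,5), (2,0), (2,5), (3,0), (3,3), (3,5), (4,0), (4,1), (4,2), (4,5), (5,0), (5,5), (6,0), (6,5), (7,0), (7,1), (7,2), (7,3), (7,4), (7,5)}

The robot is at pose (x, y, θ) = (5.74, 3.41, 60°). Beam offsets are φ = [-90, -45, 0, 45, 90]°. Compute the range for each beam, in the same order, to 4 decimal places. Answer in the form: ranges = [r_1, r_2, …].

ranges = [1.4549, 1.3044, 1.8360, 1.6461, 3.1800]

beam 1: φ=-90°, α=330°
  d=(0.8660,-0.5000)  start (5,3)  tX=0.3002 tY=0.8200  stride 1/|dx|=1.1547 1/|dy|=2.0000
    cross x-line → (6,3), t=0.3002
    cross y-line → (6,2), t=0.8200
    cross x-line → (7,2), t=1.4549 (wall)
  → r_1 = 1.4549
beam 2: φ=-45°, α=15°
  d=(0.9659,0.2588)  start (5,3)  tX=0.2692 tY=2.2796  stride 1/|dx|=1.0353 1/|dy|=3.8637
    cross x-line → (6,3), t=0.2692
    cross x-line → (7,3), t=1.3044 (wall)
  → r_2 = 1.3044
beam 3: φ=0°, α=60°
  d=(0.5000,0.8660)  start (5,3)  tX=0.5200 tY=0.6813  stride 1/|dx|=2.0000 1/|dy|=1.1547
    cross x-line → (6,3), t=0.5200
    cross y-line → (6,4), t=0.6813
    cross y-line → (6,5), t=1.8360 (wall)
  → r_3 = 1.8360
beam 4: φ=45°, α=105°
  d=(-0.2588,0.9659)  start (5,3)  tX=2.8591 tY=0.6108  stride 1/|dx|=3.8637 1/|dy|=1.0353
    cross y-line → (5,4), t=0.6108
    cross y-line → (5,5), t=1.6461 (wall)
  → r_4 = 1.6461
beam 5: φ=90°, α=150°
  d=(-0.8660,0.5000)  start (5,3)  tX=0.8545 tY=1.1800  stride 1/|dx|=1.1547 1/|dy|=2.0000
    cross x-line → (4,3), t=0.8545
    cross y-line → (4,4), t=1.1800
    cross x-line → (3,4), t=2.0092
    cross x-line → (2,4), t=3.1639
    cross y-line → (2,5), t=3.1800 (wall)
  → r_5 = 3.1800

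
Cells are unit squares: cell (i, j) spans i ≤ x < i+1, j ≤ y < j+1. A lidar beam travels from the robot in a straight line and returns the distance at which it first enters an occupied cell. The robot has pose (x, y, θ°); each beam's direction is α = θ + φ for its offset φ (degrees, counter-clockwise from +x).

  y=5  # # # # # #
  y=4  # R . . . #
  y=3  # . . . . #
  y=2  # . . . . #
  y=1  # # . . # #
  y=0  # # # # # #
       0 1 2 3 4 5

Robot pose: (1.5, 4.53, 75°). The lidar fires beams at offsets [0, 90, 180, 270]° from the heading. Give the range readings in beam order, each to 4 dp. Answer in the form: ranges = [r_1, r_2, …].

ranges = [0.4866, 0.5176, 1.9319, 3.6235]

beam 1: φ=0°, α=75°
  direction (0.2588, 0.9659); cell (1,4); t to first gridline: x 1.9319, y 0.4866 (then +3.8637 / +1.0353)
    (1,5) via y @ 0.4866  # hit
  → r_1 = 0.4866
beam 2: φ=90°, α=165°
  direction (-0.9659, 0.2588); cell (1,4); t to first gridline: x 0.5176, y 1.8159 (then +1.0353 / +3.8637)
    (0,4) via x @ 0.5176  # hit
  → r_2 = 0.5176
beam 3: φ=180°, α=255°
  direction (-0.2588, -0.9659); cell (1,4); t to first gridline: x 1.9319, y 0.5487 (then +3.8637 / +1.0353)
    (1,3) via y @ 0.5487
    (1,2) via y @ 1.5840
    (0,2) via x @ 1.9319  # hit
  → r_3 = 1.9319
beam 4: φ=270°, α=345°
  direction (0.9659, -0.2588); cell (1,4); t to first gridline: x 0.5176, y 2.0478 (then +1.0353 / +3.8637)
    (2,4) via x @ 0.5176
    (3,4) via x @ 1.5529
    (3,3) via y @ 2.0478
    (4,3) via x @ 2.5882
    (5,3) via x @ 3.6235  # hit
  → r_4 = 3.6235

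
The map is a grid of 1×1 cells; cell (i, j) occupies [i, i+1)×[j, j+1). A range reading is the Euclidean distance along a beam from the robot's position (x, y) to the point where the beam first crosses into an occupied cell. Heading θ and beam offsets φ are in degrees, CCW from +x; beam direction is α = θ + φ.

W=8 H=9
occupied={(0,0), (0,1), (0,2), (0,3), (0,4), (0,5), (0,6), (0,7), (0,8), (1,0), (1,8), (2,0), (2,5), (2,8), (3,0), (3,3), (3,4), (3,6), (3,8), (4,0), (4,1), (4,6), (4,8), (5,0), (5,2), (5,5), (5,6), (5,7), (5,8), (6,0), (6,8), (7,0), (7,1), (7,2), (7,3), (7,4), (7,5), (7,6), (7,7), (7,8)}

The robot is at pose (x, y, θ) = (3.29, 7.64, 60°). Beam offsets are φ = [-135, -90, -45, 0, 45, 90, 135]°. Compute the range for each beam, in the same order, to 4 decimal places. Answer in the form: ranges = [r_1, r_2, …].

beam 1: φ=-135°, α=285°
  direction (0.2588, -0.9659); cell (3,7); t to first gridline: x 2.7432, y 0.6626 (then +3.8637 / +1.0353)
    (3,6) via y @ 0.6626  # hit
  → r_1 = 0.6626
beam 2: φ=-90°, α=330°
  direction (0.8660, -0.5000); cell (3,7); t to first gridline: x 0.8198, y 1.2800 (then +1.1547 / +2.0000)
    (4,7) via x @ 0.8198
    (4,6) via y @ 1.2800  # hit
  → r_2 = 1.2800
beam 3: φ=-45°, α=15°
  direction (0.9659, 0.2588); cell (3,7); t to first gridline: x 0.7350, y 1.3909 (then +1.0353 / +3.8637)
    (4,7) via x @ 0.7350
    (4,8) via y @ 1.3909  # hit
  → r_3 = 1.3909
beam 4: φ=0°, α=60°
  direction (0.5000, 0.8660); cell (3,7); t to first gridline: x 1.4200, y 0.4157 (then +2.0000 / +1.1547)
    (3,8) via y @ 0.4157  # hit
  → r_4 = 0.4157
beam 5: φ=45°, α=105°
  direction (-0.2588, 0.9659); cell (3,7); t to first gridline: x 1.1205, y 0.3727 (then +3.8637 / +1.0353)
    (3,8) via y @ 0.3727  # hit
  → r_5 = 0.3727
beam 6: φ=90°, α=150°
  direction (-0.8660, 0.5000); cell (3,7); t to first gridline: x 0.3349, y 0.7200 (then +1.1547 / +2.0000)
    (2,7) via x @ 0.3349
    (2,8) via y @ 0.7200  # hit
  → r_6 = 0.7200
beam 7: φ=135°, α=195°
  direction (-0.9659, -0.2588); cell (3,7); t to first gridline: x 0.3002, y 2.4728 (then +1.0353 / +3.8637)
    (2,7) via x @ 0.3002
    (1,7) via x @ 1.3355
    (0,7) via x @ 2.3708  # hit
  → r_7 = 2.3708

ranges = [0.6626, 1.2800, 1.3909, 0.4157, 0.3727, 0.7200, 2.3708]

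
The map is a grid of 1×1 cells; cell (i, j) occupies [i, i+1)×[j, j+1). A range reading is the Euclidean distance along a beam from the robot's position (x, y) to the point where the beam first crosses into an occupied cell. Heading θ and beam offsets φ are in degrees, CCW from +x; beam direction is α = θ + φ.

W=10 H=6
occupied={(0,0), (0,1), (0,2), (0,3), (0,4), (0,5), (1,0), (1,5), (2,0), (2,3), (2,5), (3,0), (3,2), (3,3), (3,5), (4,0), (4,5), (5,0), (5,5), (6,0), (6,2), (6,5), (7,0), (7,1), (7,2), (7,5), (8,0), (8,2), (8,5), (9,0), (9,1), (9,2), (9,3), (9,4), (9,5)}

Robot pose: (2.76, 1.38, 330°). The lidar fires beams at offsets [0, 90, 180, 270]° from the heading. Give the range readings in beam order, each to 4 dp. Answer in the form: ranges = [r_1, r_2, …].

beam 1: φ=0°, α=330°
  d=(0.8660,-0.5000)  start (2,1)  tX=0.2771 tY=0.7600  stride 1/|dx|=1.1547 1/|dy|=2.0000
    cross x-line → (3,1), t=0.2771
    cross y-line → (3,0), t=0.7600 (wall)
  → r_1 = 0.7600
beam 2: φ=90°, α=60°
  d=(0.5000,0.8660)  start (2,1)  tX=0.4800 tY=0.7159  stride 1/|dx|=2.0000 1/|dy|=1.1547
    cross x-line → (3,1), t=0.4800
    cross y-line → (3,2), t=0.7159 (wall)
  → r_2 = 0.7159
beam 3: φ=180°, α=150°
  d=(-0.8660,0.5000)  start (2,1)  tX=0.8776 tY=1.2400  stride 1/|dx|=1.1547 1/|dy|=2.0000
    cross x-line → (1,1), t=0.8776
    cross y-line → (1,2), t=1.2400
    cross x-line → (0,2), t=2.0323 (wall)
  → r_3 = 2.0323
beam 4: φ=270°, α=240°
  d=(-0.5000,-0.8660)  start (2,1)  tX=1.5200 tY=0.4388  stride 1/|dx|=2.0000 1/|dy|=1.1547
    cross y-line → (2,0), t=0.4388 (wall)
  → r_4 = 0.4388

ranges = [0.7600, 0.7159, 2.0323, 0.4388]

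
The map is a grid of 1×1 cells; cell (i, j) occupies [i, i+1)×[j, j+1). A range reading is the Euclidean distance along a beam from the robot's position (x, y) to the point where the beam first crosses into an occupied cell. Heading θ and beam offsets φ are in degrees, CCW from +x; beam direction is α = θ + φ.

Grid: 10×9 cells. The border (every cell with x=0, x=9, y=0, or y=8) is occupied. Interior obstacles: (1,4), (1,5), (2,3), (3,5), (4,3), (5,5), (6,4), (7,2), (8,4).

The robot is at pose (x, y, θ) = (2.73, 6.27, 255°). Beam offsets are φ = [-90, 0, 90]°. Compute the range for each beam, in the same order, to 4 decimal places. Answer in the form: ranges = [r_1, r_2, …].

ranges = [1.7910, 2.3501, 1.0432]

beam 1: φ=-90°, α=165°
  direction (-0.9659, 0.2588); cell (2,6); t to first gridline: x 0.7558, y 2.8205 (then +1.0353 / +3.8637)
    (1,6) via x @ 0.7558
    (0,6) via x @ 1.7910  # hit
  → r_1 = 1.7910
beam 2: φ=0°, α=255°
  direction (-0.2588, -0.9659); cell (2,6); t to first gridline: x 2.8205, y 0.2795 (then +3.8637 / +1.0353)
    (2,5) via y @ 0.2795
    (2,4) via y @ 1.3148
    (2,3) via y @ 2.3501  # hit
  → r_2 = 2.3501
beam 3: φ=90°, α=345°
  direction (0.9659, -0.2588); cell (2,6); t to first gridline: x 0.2795, y 1.0432 (then +1.0353 / +3.8637)
    (3,6) via x @ 0.2795
    (3,5) via y @ 1.0432  # hit
  → r_3 = 1.0432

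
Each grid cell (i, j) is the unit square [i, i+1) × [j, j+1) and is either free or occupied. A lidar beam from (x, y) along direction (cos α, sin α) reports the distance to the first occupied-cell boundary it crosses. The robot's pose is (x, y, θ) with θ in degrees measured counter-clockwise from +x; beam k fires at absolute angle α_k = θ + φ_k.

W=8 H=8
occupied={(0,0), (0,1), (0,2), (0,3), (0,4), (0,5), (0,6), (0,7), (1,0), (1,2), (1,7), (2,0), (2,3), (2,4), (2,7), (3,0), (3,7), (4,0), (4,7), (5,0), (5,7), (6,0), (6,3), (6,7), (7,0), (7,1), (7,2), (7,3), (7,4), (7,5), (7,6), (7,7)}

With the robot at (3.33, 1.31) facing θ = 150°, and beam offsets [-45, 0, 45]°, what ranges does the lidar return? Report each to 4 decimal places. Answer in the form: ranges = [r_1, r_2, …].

ranges = [1.7496, 1.5358, 1.1977]

beam 1: φ=-45°, α=105°
  dir = (cos 105°, sin 105°) = (-0.2588, 0.9659); from cell (3,1)
  next x-line at t=1.2750, next y-line at t=0.7143; Δt_x=3.8637, Δt_y=1.0353
    y: enter (3,2) at t=0.7143
    x: enter (2,2) at t=1.2750
    y: enter (2,3) at t=1.7496 ← occupied
  → r_1 = 1.7496
beam 2: φ=0°, α=150°
  dir = (cos 150°, sin 150°) = (-0.8660, 0.5000); from cell (3,1)
  next x-line at t=0.3811, next y-line at t=1.3800; Δt_x=1.1547, Δt_y=2.0000
    x: enter (2,1) at t=0.3811
    y: enter (2,2) at t=1.3800
    x: enter (1,2) at t=1.5358 ← occupied
  → r_2 = 1.5358
beam 3: φ=45°, α=195°
  dir = (cos 195°, sin 195°) = (-0.9659, -0.2588); from cell (3,1)
  next x-line at t=0.3416, next y-line at t=1.1977; Δt_x=1.0353, Δt_y=3.8637
    x: enter (2,1) at t=0.3416
    y: enter (2,0) at t=1.1977 ← occupied
  → r_3 = 1.1977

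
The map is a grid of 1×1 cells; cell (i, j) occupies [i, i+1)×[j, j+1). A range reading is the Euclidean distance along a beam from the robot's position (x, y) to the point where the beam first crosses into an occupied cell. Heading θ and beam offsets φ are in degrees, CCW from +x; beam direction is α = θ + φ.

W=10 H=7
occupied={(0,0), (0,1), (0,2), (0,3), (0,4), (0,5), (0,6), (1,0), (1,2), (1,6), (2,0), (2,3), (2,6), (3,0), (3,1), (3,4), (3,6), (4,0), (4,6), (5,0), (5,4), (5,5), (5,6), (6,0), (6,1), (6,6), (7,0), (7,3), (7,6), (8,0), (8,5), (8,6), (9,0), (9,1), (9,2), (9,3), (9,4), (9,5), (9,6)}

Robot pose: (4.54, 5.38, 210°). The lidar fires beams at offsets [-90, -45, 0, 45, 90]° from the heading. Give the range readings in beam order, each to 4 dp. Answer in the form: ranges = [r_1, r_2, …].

ranges = [0.7159, 2.3955, 0.7600, 3.4992, 0.9200]

beam 1: φ=-90°, α=120°
  d=(-0.5000,0.8660)  start (4,5)  tX=1.0800 tY=0.7159  stride 1/|dx|=2.0000 1/|dy|=1.1547
    cross y-line → (4,6), t=0.7159 (wall)
  → r_1 = 0.7159
beam 2: φ=-45°, α=165°
  d=(-0.9659,0.2588)  start (4,5)  tX=0.5590 tY=2.3955  stride 1/|dx|=1.0353 1/|dy|=3.8637
    cross x-line → (3,5), t=0.5590
    cross x-line → (2,5), t=1.5943
    cross y-line → (2,6), t=2.3955 (wall)
  → r_2 = 2.3955
beam 3: φ=0°, α=210°
  d=(-0.8660,-0.5000)  start (4,5)  tX=0.6235 tY=0.7600  stride 1/|dx|=1.1547 1/|dy|=2.0000
    cross x-line → (3,5), t=0.6235
    cross y-line → (3,4), t=0.7600 (wall)
  → r_3 = 0.7600
beam 4: φ=45°, α=255°
  d=(-0.2588,-0.9659)  start (4,5)  tX=2.0864 tY=0.3934  stride 1/|dx|=3.8637 1/|dy|=1.0353
    cross y-line → (4,4), t=0.3934
    cross y-line → (4,3), t=1.4287
    cross x-line → (3,3), t=2.0864
    cross y-line → (3,2), t=2.4640
    cross y-line → (3,1), t=3.4992 (wall)
  → r_4 = 3.4992
beam 5: φ=90°, α=300°
  d=(0.5000,-0.8660)  start (4,5)  tX=0.9200 tY=0.4388  stride 1/|dx|=2.0000 1/|dy|=1.1547
    cross y-line → (4,4), t=0.4388
    cross x-line → (5,4), t=0.9200 (wall)
  → r_5 = 0.9200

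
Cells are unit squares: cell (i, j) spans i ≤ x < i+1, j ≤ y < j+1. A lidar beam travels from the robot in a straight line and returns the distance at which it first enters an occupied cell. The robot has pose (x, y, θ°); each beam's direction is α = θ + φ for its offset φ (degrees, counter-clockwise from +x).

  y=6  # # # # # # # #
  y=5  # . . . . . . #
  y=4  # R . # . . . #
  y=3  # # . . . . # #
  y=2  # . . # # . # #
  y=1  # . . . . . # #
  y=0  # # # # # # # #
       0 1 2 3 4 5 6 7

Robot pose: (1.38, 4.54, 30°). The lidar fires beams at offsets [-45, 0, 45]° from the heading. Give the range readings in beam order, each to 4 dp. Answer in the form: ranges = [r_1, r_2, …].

beam 1: φ=-45°, α=345°
  dir = (cos 345°, sin 345°) = (0.9659, -0.2588); from cell (1,4)
  next x-line at t=0.6419, next y-line at t=2.0864; Δt_x=1.0353, Δt_y=3.8637
    x: enter (2,4) at t=0.6419
    x: enter (3,4) at t=1.6771 ← occupied
  → r_1 = 1.6771
beam 2: φ=0°, α=30°
  dir = (cos 30°, sin 30°) = (0.8660, 0.5000); from cell (1,4)
  next x-line at t=0.7159, next y-line at t=0.9200; Δt_x=1.1547, Δt_y=2.0000
    x: enter (2,4) at t=0.7159
    y: enter (2,5) at t=0.9200
    x: enter (3,5) at t=1.8706
    y: enter (3,6) at t=2.9200 ← occupied
  → r_2 = 2.9200
beam 3: φ=45°, α=75°
  dir = (cos 75°, sin 75°) = (0.2588, 0.9659); from cell (1,4)
  next x-line at t=2.3955, next y-line at t=0.4762; Δt_x=3.8637, Δt_y=1.0353
    y: enter (1,5) at t=0.4762
    y: enter (1,6) at t=1.5115 ← occupied
  → r_3 = 1.5115

ranges = [1.6771, 2.9200, 1.5115]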